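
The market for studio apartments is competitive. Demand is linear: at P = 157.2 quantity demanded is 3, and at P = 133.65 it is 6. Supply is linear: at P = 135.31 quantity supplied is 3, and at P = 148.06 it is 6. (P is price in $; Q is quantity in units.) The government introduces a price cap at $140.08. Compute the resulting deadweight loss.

$2.85

Demand slope = (133.65 − 157.2)/(6 − 3) = −7.85, so P = 180.75 − 7.85Q.
Supply slope = (148.06 − 135.31)/(6 − 3) = 4.25, so P = 122.56 + 4.25Q.
Competitive equilibrium: 180.75 − 7.85Q = 122.56 + 4.25Q → Q* = 4.8091, P* = 142.9986.
At the ceiling P = 140.08, quantity supplied = (140.08 − 122.56)/4.25 = 4.1224.
Willingness to pay at Q' = 4.1224: 180.75 − 7.85·4.1224 = 148.3892.
ΔQ = 4.8091 − 4.1224 = 0.6867; wedge = 148.3892 − 140.08 = 8.3092.
The triangle = ½ × 0.6867 × 8.3092 = $2.85.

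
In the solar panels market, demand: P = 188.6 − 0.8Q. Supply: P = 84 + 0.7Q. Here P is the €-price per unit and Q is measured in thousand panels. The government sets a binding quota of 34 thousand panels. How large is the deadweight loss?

€957.65 thousand

Competitive equilibrium: 188.6 − 0.8Q = 84 + 0.7Q → Q* = 69.7333, P* = 132.8133.
At Q = 34: demand price = 188.6 − 0.8·34 = 161.4; supply price = 84 + 0.7·34 = 107.8.
ΔQ = 69.7333 − 34 = 35.7333; wedge = 161.4 − 107.8 = 53.6.
Welfare loss = ½ × 35.7333 × 53.6 = €957.65 thousand.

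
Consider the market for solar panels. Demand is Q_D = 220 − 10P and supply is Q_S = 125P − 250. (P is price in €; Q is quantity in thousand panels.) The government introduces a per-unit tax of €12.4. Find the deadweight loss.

In inverse form: demand P = 22 − 0.1Q, supply P = 2 + 0.008Q.
Competitive equilibrium: 22 − 0.1Q = 2 + 0.008Q → Q* = 185.1852, P* = 3.4815.
With the tax, the buyer price exceeds the seller price by 12.4: (22 − 0.1Q) − (2 + 0.008Q) = 12.4 → Q' = 70.3704.
ΔQ = 185.1852 − 70.3704 = 114.8148; the wedge equals the tax, 12.4.
The triangle = ½ × 114.8148 × 12.4 = €711.85 thousand.

€711.85 thousand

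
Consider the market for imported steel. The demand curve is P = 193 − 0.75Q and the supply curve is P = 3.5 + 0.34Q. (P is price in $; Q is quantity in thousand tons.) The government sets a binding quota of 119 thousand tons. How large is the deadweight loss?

$1639.84 thousand

Competitive equilibrium: 193 − 0.75Q = 3.5 + 0.34Q → Q* = 173.8532, P* = 62.6101.
At Q = 119: demand price = 193 − 0.75·119 = 103.75; supply price = 3.5 + 0.34·119 = 43.96.
ΔQ = 173.8532 − 119 = 54.8532; wedge = 103.75 − 43.96 = 59.79.
Welfare loss = ½ × 54.8532 × 59.79 = $1639.84 thousand.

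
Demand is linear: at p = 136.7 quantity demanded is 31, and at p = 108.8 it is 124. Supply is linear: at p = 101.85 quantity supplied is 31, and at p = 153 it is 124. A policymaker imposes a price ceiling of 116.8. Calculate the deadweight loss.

81.15

Demand slope = (108.8 − 136.7)/(124 − 31) = −0.3, so p = 146 − 0.3q.
Supply slope = (153 − 101.85)/(124 − 31) = 0.55, so p = 84.8 + 0.55q.
Competitive equilibrium: 146 − 0.3q = 84.8 + 0.55q → q* = 72, p* = 124.4.
At the ceiling p = 116.8, quantity supplied = (116.8 − 84.8)/0.55 = 58.1818.
Willingness to pay at q' = 58.1818: 146 − 0.3·58.1818 = 128.5455.
Δq = 72 − 58.1818 = 13.8182; wedge = 128.5455 − 116.8 = 11.7455.
Welfare loss = ½ × 13.8182 × 11.7455 = 81.15.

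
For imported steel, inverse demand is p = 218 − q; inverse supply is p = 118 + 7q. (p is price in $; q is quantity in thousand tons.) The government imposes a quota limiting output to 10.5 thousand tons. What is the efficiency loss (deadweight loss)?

Competitive equilibrium: 218 − q = 118 + 7q → q* = 12.5, p* = 205.5.
At q = 10.5: demand price = 218 − 1·10.5 = 207.5; supply price = 118 + 7·10.5 = 191.5.
Δq = 12.5 − 10.5 = 2; wedge = 207.5 − 191.5 = 16.
The triangle = ½ × 2 × 16 = $16 thousand.

$16 thousand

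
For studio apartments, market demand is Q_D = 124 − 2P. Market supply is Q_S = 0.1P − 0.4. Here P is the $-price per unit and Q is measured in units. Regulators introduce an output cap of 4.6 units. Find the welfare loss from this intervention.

$4.48

In inverse form: demand P = 62 − 0.5Q, supply P = 4 + 10Q.
Competitive equilibrium: 62 − 0.5Q = 4 + 10Q → Q* = 5.5238, P* = 59.2381.
At Q = 4.6: demand price = 62 − 0.5·4.6 = 59.7; supply price = 4 + 10·4.6 = 50.
ΔQ = 5.5238 − 4.6 = 0.9238; wedge = 59.7 − 50 = 9.7.
DWL = ½ × 0.9238 × 9.7 = $4.48.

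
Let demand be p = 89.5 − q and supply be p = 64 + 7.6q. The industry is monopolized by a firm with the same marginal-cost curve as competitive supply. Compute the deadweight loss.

0.41

Competitive equilibrium: 89.5 − q = 64 + 7.6q → q* = 2.9651, p* = 86.5349.
Marginal revenue: MR = 89.5 − 2q. Set MR = MC: 89.5 − 2q = 64 + 7.6q → q_m = 2.6563.
Price p_m = 89.5 − 1·2.6563 = 86.8437; MC(q_m) = 64 + 7.6·2.6563 = 84.1879.
Competitive q* = 2.9651, so Δq = 0.3088; wedge = 86.8437 − 84.1879 = 2.6558.
Welfare loss = ½ × 0.3088 × 2.6558 = 0.41.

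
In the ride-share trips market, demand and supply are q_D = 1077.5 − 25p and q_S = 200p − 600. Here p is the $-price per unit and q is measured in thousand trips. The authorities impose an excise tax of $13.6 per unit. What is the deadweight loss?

$2055.11 thousand

In inverse form: demand p = 43.1 − 0.04q, supply p = 3 + 0.005q.
Competitive equilibrium: 43.1 − 0.04q = 3 + 0.005q → q* = 891.1111, p* = 7.4556.
With the tax, the buyer price exceeds the seller price by 13.6: (43.1 − 0.04q) − (3 + 0.005q) = 13.6 → q' = 588.8889.
Δq = 891.1111 − 588.8889 = 302.2222; the wedge equals the tax, 13.6.
DWL = ½ × 302.2222 × 13.6 = $2055.11 thousand.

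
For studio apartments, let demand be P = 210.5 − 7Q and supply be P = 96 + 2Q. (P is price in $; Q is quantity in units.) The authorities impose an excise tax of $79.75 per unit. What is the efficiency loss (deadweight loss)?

$353.34

Competitive equilibrium: 210.5 − 7Q = 96 + 2Q → Q* = 12.7222, P* = 121.4444.
With the tax, the buyer price exceeds the seller price by 79.75: (210.5 − 7Q) − (96 + 2Q) = 79.75 → Q' = 3.8611.
ΔQ = 12.7222 − 3.8611 = 8.8611; the wedge equals the tax, 79.75.
The triangle = ½ × 8.8611 × 79.75 = $353.34.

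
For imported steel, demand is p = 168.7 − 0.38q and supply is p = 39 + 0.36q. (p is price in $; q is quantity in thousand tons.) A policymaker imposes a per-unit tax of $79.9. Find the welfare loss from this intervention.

$4313.52 thousand

Competitive equilibrium: 168.7 − 0.38q = 39 + 0.36q → q* = 175.2703, p* = 102.0973.
With the tax, the buyer price exceeds the seller price by 79.9: (168.7 − 0.38q) − (39 + 0.36q) = 79.9 → q' = 67.2973.
Δq = 175.2703 − 67.2973 = 107.973; the wedge equals the tax, 79.9.
The triangle = ½ × 107.973 × 79.9 = $4313.52 thousand.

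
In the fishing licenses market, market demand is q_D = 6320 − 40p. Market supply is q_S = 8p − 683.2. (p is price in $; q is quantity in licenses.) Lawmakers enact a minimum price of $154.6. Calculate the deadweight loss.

$9082.80

In inverse form: demand p = 158 − 0.025q, supply p = 85.4 + 0.125q.
Competitive equilibrium: 158 − 0.025q = 85.4 + 0.125q → q* = 484, p* = 145.9.
At the floor p = 154.6, quantity demanded = (158 − 154.6)/0.025 = 136.
Sellers' marginal cost at q' = 136: 85.4 + 0.125·136 = 102.4.
Δq = 484 − 136 = 348; wedge = 154.6 − 102.4 = 52.2.
Welfare loss = ½ × 348 × 52.2 = $9082.80.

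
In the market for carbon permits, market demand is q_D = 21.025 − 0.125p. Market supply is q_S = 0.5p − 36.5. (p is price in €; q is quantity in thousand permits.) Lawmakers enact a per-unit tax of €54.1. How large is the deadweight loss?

In inverse form: demand p = 168.2 − 8q, supply p = 73 + 2q.
Competitive equilibrium: 168.2 − 8q = 73 + 2q → q* = 9.52, p* = 92.04.
With the tax, the buyer price exceeds the seller price by 54.1: (168.2 − 8q) − (73 + 2q) = 54.1 → q' = 4.11.
Δq = 9.52 − 4.11 = 5.41; the wedge equals the tax, 54.1.
Deadweight loss = ½ × 5.41 × 54.1 = €146.34 thousand.

€146.34 thousand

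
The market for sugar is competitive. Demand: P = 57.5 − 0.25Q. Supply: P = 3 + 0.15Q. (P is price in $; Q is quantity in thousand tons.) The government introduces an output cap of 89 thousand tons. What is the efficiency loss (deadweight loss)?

$446.51 thousand

Competitive equilibrium: 57.5 − 0.25Q = 3 + 0.15Q → Q* = 136.25, P* = 23.4375.
At Q = 89: demand price = 57.5 − 0.25·89 = 35.25; supply price = 3 + 0.15·89 = 16.35.
ΔQ = 136.25 − 89 = 47.25; wedge = 35.25 − 16.35 = 18.9.
Welfare loss = ½ × 47.25 × 18.9 = $446.51 thousand.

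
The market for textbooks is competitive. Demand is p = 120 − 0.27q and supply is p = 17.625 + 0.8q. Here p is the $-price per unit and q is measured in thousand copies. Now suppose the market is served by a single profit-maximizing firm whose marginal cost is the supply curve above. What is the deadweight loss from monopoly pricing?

$198.83 thousand

Competitive equilibrium: 120 − 0.27q = 17.625 + 0.8q → q* = 95.6776, p* = 94.1671.
Marginal revenue: MR = 120 − 0.54q. Set MR = MC: 120 − 0.54q = 17.625 + 0.8q → q_m = 76.3993.
Price p_m = 120 − 0.27·76.3993 = 99.3722; MC(q_m) = 17.625 + 0.8·76.3993 = 78.7444.
Competitive q* = 95.6776, so Δq = 19.2783; wedge = 99.3722 − 78.7444 = 20.6278.
Deadweight loss = ½ × 19.2783 × 20.6278 = $198.83 thousand.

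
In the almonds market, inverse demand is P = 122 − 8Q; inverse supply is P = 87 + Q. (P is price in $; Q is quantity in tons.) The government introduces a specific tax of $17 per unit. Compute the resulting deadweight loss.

Competitive equilibrium: 122 − 8Q = 87 + Q → Q* = 3.8889, P* = 90.8889.
With the tax, the buyer price exceeds the seller price by 17: (122 − 8Q) − (87 + Q) = 17 → Q' = 2.
ΔQ = 3.8889 − 2 = 1.8889; the wedge equals the tax, 17.
DWL = ½ × 1.8889 × 17 = $16.06.

$16.06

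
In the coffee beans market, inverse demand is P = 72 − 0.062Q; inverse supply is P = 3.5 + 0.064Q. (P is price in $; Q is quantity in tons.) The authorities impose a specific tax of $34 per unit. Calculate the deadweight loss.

Competitive equilibrium: 72 − 0.062Q = 3.5 + 0.064Q → Q* = 543.6508, P* = 38.2937.
With the tax, the buyer price exceeds the seller price by 34: (72 − 0.062Q) − (3.5 + 0.064Q) = 34 → Q' = 273.8095.
ΔQ = 543.6508 − 273.8095 = 269.8413; the wedge equals the tax, 34.
Welfare loss = ½ × 269.8413 × 34 = $4587.30.

$4587.30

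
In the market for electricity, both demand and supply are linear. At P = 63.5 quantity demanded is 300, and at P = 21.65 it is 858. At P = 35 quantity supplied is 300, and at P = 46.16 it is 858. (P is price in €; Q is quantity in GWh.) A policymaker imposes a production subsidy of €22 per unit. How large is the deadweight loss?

Demand slope = (21.65 − 63.5)/(858 − 300) = −0.075, so P = 86 − 0.075Q.
Supply slope = (46.16 − 35)/(858 − 300) = 0.02, so P = 29 + 0.02Q.
Competitive equilibrium: 86 − 0.075Q = 29 + 0.02Q → Q* = 600, P* = 41.
The subsidy lowers effective supply by 22: P = 7 + 0.02Q.
New quantity: 86 − 0.075Q = 7 + 0.02Q → Q' = 831.5789.
Overproduction ΔQ = 831.5789 − 600 = 231.5789; wedge = subsidy = 22.
Deadweight loss = ½ × 231.5789 × 22 = €2547.37.

€2547.37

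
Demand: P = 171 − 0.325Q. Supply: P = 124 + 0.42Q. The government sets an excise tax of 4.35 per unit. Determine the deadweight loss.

Competitive equilibrium: 171 − 0.325Q = 124 + 0.42Q → Q* = 63.0872, P* = 150.4966.
With the tax, the buyer price exceeds the seller price by 4.35: (171 − 0.325Q) − (124 + 0.42Q) = 4.35 → Q' = 57.2483.
ΔQ = 63.0872 − 57.2483 = 5.8389; the wedge equals the tax, 4.35.
Welfare loss = ½ × 5.8389 × 4.35 = 12.70.

12.70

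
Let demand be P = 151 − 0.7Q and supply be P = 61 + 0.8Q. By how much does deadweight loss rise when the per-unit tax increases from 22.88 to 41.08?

388.024

Competitive equilibrium: 151 − 0.7Q = 61 + 0.8Q → Q* = 60, P* = 109.
For a per-unit tax t: ΔQ = t/1.5, so DWL = ½·t·(t/1.5) = t²/3.
At t = 22.88: DWL = 174.498. At t = 41.08: DWL = 562.522.
Increase = 562.522 − 174.498 = 388.024.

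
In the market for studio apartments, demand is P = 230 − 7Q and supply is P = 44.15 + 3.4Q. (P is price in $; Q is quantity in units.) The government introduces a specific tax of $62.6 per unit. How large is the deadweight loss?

$188.40

Competitive equilibrium: 230 − 7Q = 44.15 + 3.4Q → Q* = 17.8702, P* = 104.9087.
With the tax, the buyer price exceeds the seller price by 62.6: (230 − 7Q) − (44.15 + 3.4Q) = 62.6 → Q' = 11.851.
ΔQ = 17.8702 − 11.851 = 6.0192; the wedge equals the tax, 62.6.
Welfare loss = ½ × 6.0192 × 62.6 = $188.40.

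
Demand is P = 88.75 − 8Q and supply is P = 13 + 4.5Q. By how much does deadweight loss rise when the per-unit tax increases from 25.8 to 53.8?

Competitive equilibrium: 88.75 − 8Q = 13 + 4.5Q → Q* = 6.06, P* = 40.27.
For a per-unit tax t: ΔQ = t/12.5, so DWL = ½·t·(t/12.5) = t²/25.
At t = 25.8: DWL = 26.626. At t = 53.8: DWL = 115.778.
Increase = 115.778 − 26.626 = 89.152.

89.152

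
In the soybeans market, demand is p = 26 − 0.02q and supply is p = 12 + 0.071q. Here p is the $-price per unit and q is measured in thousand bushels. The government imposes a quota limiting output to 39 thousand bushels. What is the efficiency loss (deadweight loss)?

$600.13 thousand

Competitive equilibrium: 26 − 0.02q = 12 + 0.071q → q* = 153.8462, p* = 22.9231.
At q = 39: demand price = 26 − 0.02·39 = 25.22; supply price = 12 + 0.071·39 = 14.769.
Δq = 153.8462 − 39 = 114.8462; wedge = 25.22 − 14.769 = 10.451.
The triangle = ½ × 114.8462 × 10.451 = $600.13 thousand.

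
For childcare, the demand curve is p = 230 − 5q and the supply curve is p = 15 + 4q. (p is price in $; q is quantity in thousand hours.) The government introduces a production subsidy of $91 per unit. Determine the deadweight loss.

$460.06 thousand

Competitive equilibrium: 230 − 5q = 15 + 4q → q* = 23.8889, p* = 110.5556.
The subsidy lowers effective supply by 91: p = 4q − 76.
New quantity: 230 − 5q = 4q − 76 → q' = 34.
Overproduction Δq = 34 − 23.8889 = 10.1111; wedge = subsidy = 91.
Deadweight loss = ½ × 10.1111 × 91 = $460.06 thousand.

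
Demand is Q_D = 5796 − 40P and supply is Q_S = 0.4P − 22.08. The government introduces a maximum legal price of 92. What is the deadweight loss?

In inverse form: demand P = 144.9 − 0.025Q, supply P = 55.2 + 2.5Q.
Competitive equilibrium: 144.9 − 0.025Q = 55.2 + 2.5Q → Q* = 35.5248, P* = 144.0119.
At the ceiling P = 92, quantity supplied = (92 − 55.2)/2.5 = 14.72.
Willingness to pay at Q' = 14.72: 144.9 − 0.025·14.72 = 144.532.
ΔQ = 35.5248 − 14.72 = 20.8048; wedge = 144.532 − 92 = 52.532.
DWL = ½ × 20.8048 × 52.532 = 546.46.

546.46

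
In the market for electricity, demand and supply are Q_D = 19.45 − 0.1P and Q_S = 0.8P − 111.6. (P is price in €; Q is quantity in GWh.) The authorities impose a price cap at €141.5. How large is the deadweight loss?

€60.84

In inverse form: demand P = 194.5 − 10Q, supply P = 139.5 + 1.25Q.
Competitive equilibrium: 194.5 − 10Q = 139.5 + 1.25Q → Q* = 4.8889, P* = 145.6111.
At the ceiling P = 141.5, quantity supplied = (141.5 − 139.5)/1.25 = 1.6.
Willingness to pay at Q' = 1.6: 194.5 − 10·1.6 = 178.5.
ΔQ = 4.8889 − 1.6 = 3.2889; wedge = 178.5 − 141.5 = 37.
The triangle = ½ × 3.2889 × 37 = €60.84.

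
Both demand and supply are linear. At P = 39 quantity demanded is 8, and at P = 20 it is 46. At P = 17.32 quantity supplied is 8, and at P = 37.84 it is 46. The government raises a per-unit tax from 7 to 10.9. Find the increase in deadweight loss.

Demand slope = (20 − 39)/(46 − 8) = −0.5, so P = 43 − 0.5Q.
Supply slope = (37.84 − 17.32)/(46 − 8) = 0.54, so P = 13 + 0.54Q.
Competitive equilibrium: 43 − 0.5Q = 13 + 0.54Q → Q* = 28.8462, P* = 28.5769.
For a per-unit tax t: ΔQ = t/1.04, so DWL = ½·t·(t/1.04) = t²/2.08.
At t = 7: DWL = 23.558. At t = 10.9: DWL = 57.12.
Increase = 57.12 − 23.558 = 33.56.

33.56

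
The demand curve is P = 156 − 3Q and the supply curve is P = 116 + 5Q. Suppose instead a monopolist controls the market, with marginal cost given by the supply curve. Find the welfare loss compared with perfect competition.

7.44

Competitive equilibrium: 156 − 3Q = 116 + 5Q → Q* = 5, P* = 141.
Marginal revenue: MR = 156 − 6Q. Set MR = MC: 156 − 6Q = 116 + 5Q → Q_m = 3.6364.
Price P_m = 156 − 3·3.6364 = 145.0908; MC(Q_m) = 116 + 5·3.6364 = 134.182.
Competitive Q* = 5, so ΔQ = 1.3636; wedge = 145.0908 − 134.182 = 10.9088.
Welfare loss = ½ × 1.3636 × 10.9088 = 7.44.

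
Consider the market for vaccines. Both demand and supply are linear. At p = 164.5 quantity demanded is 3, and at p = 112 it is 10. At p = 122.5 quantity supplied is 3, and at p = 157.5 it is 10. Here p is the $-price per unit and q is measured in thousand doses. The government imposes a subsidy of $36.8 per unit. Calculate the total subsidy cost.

$342.39 thousand

Demand slope = (112 − 164.5)/(10 − 3) = −7.5, so p = 187 − 7.5q.
Supply slope = (157.5 − 122.5)/(10 − 3) = 5, so p = 107.5 + 5q.
Competitive equilibrium: 187 − 7.5q = 107.5 + 5q → q* = 6.36, p* = 139.3.
The subsidy lowers effective supply by 36.8: p = 70.7 + 5q.
New quantity: 187 − 7.5q = 70.7 + 5q → q' = 9.304.
Total subsidy cost = 36.8 × 9.304 = $342.39 thousand.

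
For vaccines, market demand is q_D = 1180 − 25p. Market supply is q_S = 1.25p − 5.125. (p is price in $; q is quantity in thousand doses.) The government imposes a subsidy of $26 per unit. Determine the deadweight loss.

$402.38 thousand

In inverse form: demand p = 47.2 − 0.04q, supply p = 4.1 + 0.8q.
Competitive equilibrium: 47.2 − 0.04q = 4.1 + 0.8q → q* = 51.3095, p* = 45.1476.
The subsidy lowers effective supply by 26: p = 0.8q − 21.9.
New quantity: 47.2 − 0.04q = 0.8q − 21.9 → q' = 82.2619.
Overproduction Δq = 82.2619 − 51.3095 = 30.9524; wedge = subsidy = 26.
The triangle = ½ × 30.9524 × 26 = $402.38 thousand.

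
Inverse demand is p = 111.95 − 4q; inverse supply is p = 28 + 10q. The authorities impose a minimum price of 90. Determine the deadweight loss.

Competitive equilibrium: 111.95 − 4q = 28 + 10q → q* = 5.9964, p* = 87.9643.
At the floor p = 90, quantity demanded = (111.95 − 90)/4 = 5.4875.
Sellers' marginal cost at q' = 5.4875: 28 + 10·5.4875 = 82.875.
Δq = 5.9964 − 5.4875 = 0.5089; wedge = 90 − 82.875 = 7.125.
Deadweight loss = ½ × 0.5089 × 7.125 = 1.81.

1.81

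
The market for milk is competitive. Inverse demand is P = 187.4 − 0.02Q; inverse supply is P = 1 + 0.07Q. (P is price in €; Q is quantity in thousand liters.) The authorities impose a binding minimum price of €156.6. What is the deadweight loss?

Competitive equilibrium: 187.4 − 0.02Q = 1 + 0.07Q → Q* = 2071.1111, P* = 145.9778.
At the floor P = 156.6, quantity demanded = (187.4 − 156.6)/0.02 = 1540.
Sellers' marginal cost at Q' = 1540: 1 + 0.07·1540 = 108.8.
ΔQ = 2071.1111 − 1540 = 531.1111; wedge = 156.6 − 108.8 = 47.8.
The triangle = ½ × 531.1111 × 47.8 = €12693.56 thousand.

€12693.56 thousand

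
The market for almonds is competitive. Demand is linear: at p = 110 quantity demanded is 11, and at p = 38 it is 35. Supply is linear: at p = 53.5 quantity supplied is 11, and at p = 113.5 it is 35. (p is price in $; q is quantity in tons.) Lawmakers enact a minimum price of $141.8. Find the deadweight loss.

$1198.09

Demand slope = (38 − 110)/(35 − 11) = −3, so p = 143 − 3q.
Supply slope = (113.5 − 53.5)/(35 − 11) = 2.5, so p = 26 + 2.5q.
Competitive equilibrium: 143 − 3q = 26 + 2.5q → q* = 21.2727, p* = 79.1818.
At the floor p = 141.8, quantity demanded = (143 − 141.8)/3 = 0.4.
Sellers' marginal cost at q' = 0.4: 26 + 2.5·0.4 = 27.
Δq = 21.2727 − 0.4 = 20.8727; wedge = 141.8 − 27 = 114.8.
Deadweight loss = ½ × 20.8727 × 114.8 = $1198.09.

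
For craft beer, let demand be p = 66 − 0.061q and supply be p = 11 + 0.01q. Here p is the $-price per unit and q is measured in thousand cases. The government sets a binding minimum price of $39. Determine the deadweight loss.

$3913.54 thousand

Competitive equilibrium: 66 − 0.061q = 11 + 0.01q → q* = 774.6479, p* = 18.7465.
At the floor p = 39, quantity demanded = (66 − 39)/0.061 = 442.623.
Sellers' marginal cost at q' = 442.623: 11 + 0.01·442.623 = 15.4262.
Δq = 774.6479 − 442.623 = 332.0249; wedge = 39 − 15.4262 = 23.5738.
DWL = ½ × 332.0249 × 23.5738 = $3913.54 thousand.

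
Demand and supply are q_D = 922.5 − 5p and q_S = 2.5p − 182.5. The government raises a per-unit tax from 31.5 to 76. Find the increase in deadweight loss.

In inverse form: demand p = 184.5 − 0.2q, supply p = 73 + 0.4q.
Competitive equilibrium: 184.5 − 0.2q = 73 + 0.4q → q* = 185.8333, p* = 147.3333.
For a per-unit tax t: Δq = t/0.6, so DWL = ½·t·(t/0.6) = t²/1.2.
At t = 31.5: DWL = 826.875. At t = 76: DWL = 4813.333.
Increase = 4813.333 − 826.875 = 3986.46.

3986.46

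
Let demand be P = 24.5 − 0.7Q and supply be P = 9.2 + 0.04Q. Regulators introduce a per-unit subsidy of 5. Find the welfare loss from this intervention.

Competitive equilibrium: 24.5 − 0.7Q = 9.2 + 0.04Q → Q* = 20.6757, P* = 10.027.
The subsidy lowers effective supply by 5: P = 4.2 + 0.04Q.
New quantity: 24.5 − 0.7Q = 4.2 + 0.04Q → Q' = 27.4324.
Overproduction ΔQ = 27.4324 − 20.6757 = 6.7567; wedge = subsidy = 5.
The triangle = ½ × 6.7567 × 5 = 16.89.

16.89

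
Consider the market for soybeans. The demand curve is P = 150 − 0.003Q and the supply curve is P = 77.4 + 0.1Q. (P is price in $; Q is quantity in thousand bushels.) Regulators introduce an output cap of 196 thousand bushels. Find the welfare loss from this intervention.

$13335.04 thousand

Competitive equilibrium: 150 − 0.003Q = 77.4 + 0.1Q → Q* = 704.8544, P* = 147.8854.
At Q = 196: demand price = 150 − 0.003·196 = 149.412; supply price = 77.4 + 0.1·196 = 97.
ΔQ = 704.8544 − 196 = 508.8544; wedge = 149.412 − 97 = 52.412.
Deadweight loss = ½ × 508.8544 × 52.412 = $13335.04 thousand.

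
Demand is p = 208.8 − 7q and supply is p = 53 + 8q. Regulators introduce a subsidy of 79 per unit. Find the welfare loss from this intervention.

Competitive equilibrium: 208.8 − 7q = 53 + 8q → q* = 10.3867, p* = 136.0933.
The subsidy lowers effective supply by 79: p = 8q − 26.
New quantity: 208.8 − 7q = 8q − 26 → q' = 15.6533.
Overproduction Δq = 15.6533 − 10.3867 = 5.2666; wedge = subsidy = 79.
DWL = ½ × 5.2666 × 79 = 208.03.

208.03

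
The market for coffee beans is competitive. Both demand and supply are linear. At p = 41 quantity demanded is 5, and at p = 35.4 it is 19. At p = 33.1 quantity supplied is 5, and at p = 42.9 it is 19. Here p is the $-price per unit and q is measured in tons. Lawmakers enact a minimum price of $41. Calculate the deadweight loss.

Demand slope = (35.4 − 41)/(19 − 5) = −0.4, so p = 43 − 0.4q.
Supply slope = (42.9 − 33.1)/(19 − 5) = 0.7, so p = 29.6 + 0.7q.
Competitive equilibrium: 43 − 0.4q = 29.6 + 0.7q → q* = 12.1818, p* = 38.1273.
At the floor p = 41, quantity demanded = (43 − 41)/0.4 = 5.
Sellers' marginal cost at q' = 5: 29.6 + 0.7·5 = 33.1.
Δq = 12.1818 − 5 = 7.1818; wedge = 41 − 33.1 = 7.9.
DWL = ½ × 7.1818 × 7.9 = $28.37.

$28.37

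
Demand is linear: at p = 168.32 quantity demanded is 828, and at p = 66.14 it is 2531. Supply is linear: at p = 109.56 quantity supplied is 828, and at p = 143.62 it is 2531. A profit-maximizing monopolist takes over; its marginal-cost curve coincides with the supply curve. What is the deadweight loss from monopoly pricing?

Demand slope = (66.14 − 168.32)/(2531 − 828) = −0.06, so p = 218 − 0.06q.
Supply slope = (143.62 − 109.56)/(2531 − 828) = 0.02, so p = 93 + 0.02q.
Competitive equilibrium: 218 − 0.06q = 93 + 0.02q → q* = 1562.5, p* = 124.25.
Marginal revenue: MR = 218 − 0.12q. Set MR = MC: 218 − 0.12q = 93 + 0.02q → q_m = 892.85714.
Price p_m = 218 − 0.06·892.85714 = 164.42857; MC(q_m) = 93 + 0.02·892.85714 = 110.85714.
Competitive q* = 1562.5, so Δq = 669.64286; wedge = 164.42857 − 110.85714 = 53.57143.
The triangle = ½ × 669.64286 × 53.57143 = 17936.86.

17936.86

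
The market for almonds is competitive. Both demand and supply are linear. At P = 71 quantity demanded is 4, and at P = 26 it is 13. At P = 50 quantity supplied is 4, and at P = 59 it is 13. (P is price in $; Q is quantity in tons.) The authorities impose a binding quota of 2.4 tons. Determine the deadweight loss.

Demand slope = (26 − 71)/(13 − 4) = −5, so P = 91 − 5Q.
Supply slope = (59 − 50)/(13 − 4) = 1, so P = 46 + Q.
Competitive equilibrium: 91 − 5Q = 46 + Q → Q* = 7.5, P* = 53.5.
At Q = 2.4: demand price = 91 − 5·2.4 = 79; supply price = 46 + 1·2.4 = 48.4.
ΔQ = 7.5 − 2.4 = 5.1; wedge = 79 − 48.4 = 30.6.
Welfare loss = ½ × 5.1 × 30.6 = $78.03.

$78.03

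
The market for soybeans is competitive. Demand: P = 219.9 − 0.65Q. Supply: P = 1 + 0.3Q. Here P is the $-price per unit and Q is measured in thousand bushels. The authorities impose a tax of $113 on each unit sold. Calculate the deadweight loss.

$6720.53 thousand

Competitive equilibrium: 219.9 − 0.65Q = 1 + 0.3Q → Q* = 230.4211, P* = 70.1263.
With the tax, the buyer price exceeds the seller price by 113: (219.9 − 0.65Q) − (1 + 0.3Q) = 113 → Q' = 111.4737.
ΔQ = 230.4211 − 111.4737 = 118.9474; the wedge equals the tax, 113.
The triangle = ½ × 118.9474 × 113 = $6720.53 thousand.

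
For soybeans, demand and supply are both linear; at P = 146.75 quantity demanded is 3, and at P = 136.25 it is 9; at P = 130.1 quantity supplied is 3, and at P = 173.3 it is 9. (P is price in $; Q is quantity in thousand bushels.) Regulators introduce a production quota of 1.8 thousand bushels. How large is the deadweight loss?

Demand slope = (136.25 − 146.75)/(9 − 3) = −1.75, so P = 152 − 1.75Q.
Supply slope = (173.3 − 130.1)/(9 − 3) = 7.2, so P = 108.5 + 7.2Q.
Competitive equilibrium: 152 − 1.75Q = 108.5 + 7.2Q → Q* = 4.8603, P* = 143.4944.
At Q = 1.8: demand price = 152 − 1.75·1.8 = 148.85; supply price = 108.5 + 7.2·1.8 = 121.46.
ΔQ = 4.8603 − 1.8 = 3.0603; wedge = 148.85 − 121.46 = 27.39.
Deadweight loss = ½ × 3.0603 × 27.39 = $41.91 thousand.

$41.91 thousand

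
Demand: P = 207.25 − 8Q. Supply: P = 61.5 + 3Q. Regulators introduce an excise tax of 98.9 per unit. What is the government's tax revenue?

421.22

Competitive equilibrium: 207.25 − 8Q = 61.5 + 3Q → Q* = 13.25, P* = 101.25.
With the tax, the buyer price exceeds the seller price by 98.9: (207.25 − 8Q) − (61.5 + 3Q) = 98.9 → Q' = 4.2591.
Tax revenue = 98.9 × 4.2591 = 421.22.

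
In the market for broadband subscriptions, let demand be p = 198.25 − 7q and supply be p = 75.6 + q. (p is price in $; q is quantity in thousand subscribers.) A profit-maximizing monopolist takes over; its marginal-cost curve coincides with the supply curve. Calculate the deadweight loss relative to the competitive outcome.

Competitive equilibrium: 198.25 − 7q = 75.6 + q → q* = 15.3313, p* = 90.9313.
Marginal revenue: MR = 198.25 − 14q. Set MR = MC: 198.25 − 14q = 75.6 + q → q_m = 8.1767.
Price p_m = 198.25 − 7·8.1767 = 141.0131; MC(q_m) = 75.6 + 1·8.1767 = 83.7767.
Competitive q* = 15.3313, so Δq = 7.1546; wedge = 141.0131 − 83.7767 = 57.2364.
DWL = ½ × 7.1546 × 57.2364 = $204.75 thousand.

$204.75 thousand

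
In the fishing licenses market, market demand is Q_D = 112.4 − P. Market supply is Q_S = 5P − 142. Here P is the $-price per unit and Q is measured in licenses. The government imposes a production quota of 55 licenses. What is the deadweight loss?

In inverse form: demand P = 112.4 − Q, supply P = 28.4 + 0.2Q.
Competitive equilibrium: 112.4 − Q = 28.4 + 0.2Q → Q* = 70, P* = 42.4.
At Q = 55: demand price = 112.4 − 1·55 = 57.4; supply price = 28.4 + 0.2·55 = 39.4.
ΔQ = 70 − 55 = 15; wedge = 57.4 − 39.4 = 18.
Welfare loss = ½ × 15 × 18 = $135.

$135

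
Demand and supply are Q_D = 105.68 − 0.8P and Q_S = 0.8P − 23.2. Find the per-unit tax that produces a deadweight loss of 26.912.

In inverse form: demand P = 132.1 − 1.25Q, supply P = 29 + 1.25Q.
Competitive equilibrium: 132.1 − 1.25Q = 29 + 1.25Q → Q* = 41.24, P* = 80.55.
A tax t gives ΔQ = t/2.5 and wedge t, so DWL = t²/5.
t²/5 = 26.912 → t² = 134.56 → t = 11.6.

11.6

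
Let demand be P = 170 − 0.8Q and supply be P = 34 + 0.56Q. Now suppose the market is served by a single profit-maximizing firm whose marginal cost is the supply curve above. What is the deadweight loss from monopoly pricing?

Competitive equilibrium: 170 − 0.8Q = 34 + 0.56Q → Q* = 100, P* = 90.
Marginal revenue: MR = 170 − 1.6Q. Set MR = MC: 170 − 1.6Q = 34 + 0.56Q → Q_m = 62.963.
Price P_m = 170 − 0.8·62.963 = 119.6296; MC(Q_m) = 34 + 0.56·62.963 = 69.2593.
Competitive Q* = 100, so ΔQ = 37.037; wedge = 119.6296 − 69.2593 = 50.3703.
Welfare loss = ½ × 37.037 × 50.3703 = 932.78.

932.78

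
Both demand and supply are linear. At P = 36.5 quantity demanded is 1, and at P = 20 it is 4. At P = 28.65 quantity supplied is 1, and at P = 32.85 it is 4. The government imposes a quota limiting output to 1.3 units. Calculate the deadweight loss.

2.42

Demand slope = (20 − 36.5)/(4 − 1) = −5.5, so P = 42 − 5.5Q.
Supply slope = (32.85 − 28.65)/(4 − 1) = 1.4, so P = 27.25 + 1.4Q.
Competitive equilibrium: 42 − 5.5Q = 27.25 + 1.4Q → Q* = 2.1377, P* = 30.2428.
At Q = 1.3: demand price = 42 − 5.5·1.3 = 34.85; supply price = 27.25 + 1.4·1.3 = 29.07.
ΔQ = 2.1377 − 1.3 = 0.8377; wedge = 34.85 − 29.07 = 5.78.
DWL = ½ × 0.8377 × 5.78 = 2.42.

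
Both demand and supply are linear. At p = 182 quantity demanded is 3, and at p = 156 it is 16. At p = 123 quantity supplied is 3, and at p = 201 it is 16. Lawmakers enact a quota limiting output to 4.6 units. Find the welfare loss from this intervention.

133.40

Demand slope = (156 − 182)/(16 − 3) = −2, so p = 188 − 2q.
Supply slope = (201 − 123)/(16 − 3) = 6, so p = 105 + 6q.
Competitive equilibrium: 188 − 2q = 105 + 6q → q* = 10.375, p* = 167.25.
At q = 4.6: demand price = 188 − 2·4.6 = 178.8; supply price = 105 + 6·4.6 = 132.6.
Δq = 10.375 − 4.6 = 5.775; wedge = 178.8 − 132.6 = 46.2.
DWL = ½ × 5.775 × 46.2 = 133.40.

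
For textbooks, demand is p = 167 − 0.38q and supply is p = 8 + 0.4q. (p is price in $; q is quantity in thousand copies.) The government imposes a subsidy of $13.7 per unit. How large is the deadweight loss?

$120.31 thousand

Competitive equilibrium: 167 − 0.38q = 8 + 0.4q → q* = 203.8462, p* = 89.5385.
The subsidy lowers effective supply by 13.7: p = 0.4q − 5.7.
New quantity: 167 − 0.38q = 0.4q − 5.7 → q' = 221.4103.
Overproduction Δq = 221.4103 − 203.8462 = 17.5641; wedge = subsidy = 13.7.
Welfare loss = ½ × 17.5641 × 13.7 = $120.31 thousand.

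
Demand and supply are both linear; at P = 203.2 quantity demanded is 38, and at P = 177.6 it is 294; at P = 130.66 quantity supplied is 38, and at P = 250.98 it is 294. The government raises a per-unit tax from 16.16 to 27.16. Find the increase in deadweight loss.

418

Demand slope = (177.6 − 203.2)/(294 − 38) = −0.1, so P = 207 − 0.1Q.
Supply slope = (250.98 − 130.66)/(294 − 38) = 0.47, so P = 112.8 + 0.47Q.
Competitive equilibrium: 207 − 0.1Q = 112.8 + 0.47Q → Q* = 165.2632, P* = 190.4737.
For a per-unit tax t: ΔQ = t/0.57, so DWL = ½·t·(t/0.57) = t²/1.14.
At t = 16.16: DWL = 229.075. At t = 27.16: DWL = 647.075.
Increase = 647.075 − 229.075 = 418.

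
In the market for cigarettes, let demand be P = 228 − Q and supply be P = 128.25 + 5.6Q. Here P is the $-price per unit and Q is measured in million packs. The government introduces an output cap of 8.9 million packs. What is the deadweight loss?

Competitive equilibrium: 228 − Q = 128.25 + 5.6Q → Q* = 15.1136, P* = 212.8864.
At Q = 8.9: demand price = 228 − 1·8.9 = 219.1; supply price = 128.25 + 5.6·8.9 = 178.09.
ΔQ = 15.1136 − 8.9 = 6.2136; wedge = 219.1 − 178.09 = 41.01.
DWL = ½ × 6.2136 × 41.01 = $127.41 million.

$127.41 million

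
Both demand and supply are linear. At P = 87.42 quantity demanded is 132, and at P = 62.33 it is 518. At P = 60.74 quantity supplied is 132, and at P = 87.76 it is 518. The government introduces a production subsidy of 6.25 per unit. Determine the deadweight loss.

Demand slope = (62.33 − 87.42)/(518 − 132) = −0.065, so P = 96 − 0.065Q.
Supply slope = (87.76 − 60.74)/(518 − 132) = 0.07, so P = 51.5 + 0.07Q.
Competitive equilibrium: 96 − 0.065Q = 51.5 + 0.07Q → Q* = 329.6296, P* = 74.5741.
The subsidy lowers effective supply by 6.25: P = 45.25 + 0.07Q.
New quantity: 96 − 0.065Q = 45.25 + 0.07Q → Q' = 375.9259.
Overproduction ΔQ = 375.9259 − 329.6296 = 46.2963; wedge = subsidy = 6.25.
Deadweight loss = ½ × 46.2963 × 6.25 = 144.68.

144.68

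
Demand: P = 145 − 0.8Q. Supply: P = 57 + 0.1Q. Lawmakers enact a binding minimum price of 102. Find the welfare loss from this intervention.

Competitive equilibrium: 145 − 0.8Q = 57 + 0.1Q → Q* = 97.7778, P* = 66.7778.
At the floor P = 102, quantity demanded = (145 − 102)/0.8 = 53.75.
Sellers' marginal cost at Q' = 53.75: 57 + 0.1·53.75 = 62.375.
ΔQ = 97.7778 − 53.75 = 44.0278; wedge = 102 − 62.375 = 39.625.
Deadweight loss = ½ × 44.0278 × 39.625 = 872.30.

872.30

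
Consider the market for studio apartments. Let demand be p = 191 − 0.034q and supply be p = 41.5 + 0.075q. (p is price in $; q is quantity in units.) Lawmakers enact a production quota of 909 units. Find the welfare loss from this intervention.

$11660.90

Competitive equilibrium: 191 − 0.034q = 41.5 + 0.075q → q* = 1371.5596, p* = 144.367.
At q = 909: demand price = 191 − 0.034·909 = 160.094; supply price = 41.5 + 0.075·909 = 109.675.
Δq = 1371.5596 − 909 = 462.5596; wedge = 160.094 − 109.675 = 50.419.
The triangle = ½ × 462.5596 × 50.419 = $11660.90.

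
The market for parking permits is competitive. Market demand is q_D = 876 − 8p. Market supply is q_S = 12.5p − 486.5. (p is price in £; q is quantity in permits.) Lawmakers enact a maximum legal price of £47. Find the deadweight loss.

In inverse form: demand p = 109.5 − 0.125q, supply p = 38.92 + 0.08q.
Competitive equilibrium: 109.5 − 0.125q = 38.92 + 0.08q → q* = 344.2927, p* = 66.4634.
At the ceiling p = 47, quantity supplied = (47 − 38.92)/0.08 = 101.
Willingness to pay at q' = 101: 109.5 − 0.125·101 = 96.875.
Δq = 344.2927 − 101 = 243.2927; wedge = 96.875 − 47 = 49.875.
Deadweight loss = ½ × 243.2927 × 49.875 = £6067.11.

£6067.11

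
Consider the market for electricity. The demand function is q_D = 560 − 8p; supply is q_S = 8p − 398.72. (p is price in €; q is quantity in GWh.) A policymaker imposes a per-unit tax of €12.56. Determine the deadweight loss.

€315.51

In inverse form: demand p = 70 − 0.125q, supply p = 49.84 + 0.125q.
Competitive equilibrium: 70 − 0.125q = 49.84 + 0.125q → q* = 80.64, p* = 59.92.
With the tax, the buyer price exceeds the seller price by 12.56: (70 − 0.125q) − (49.84 + 0.125q) = 12.56 → q' = 30.4.
Δq = 80.64 − 30.4 = 50.24; the wedge equals the tax, 12.56.
Deadweight loss = ½ × 50.24 × 12.56 = €315.51.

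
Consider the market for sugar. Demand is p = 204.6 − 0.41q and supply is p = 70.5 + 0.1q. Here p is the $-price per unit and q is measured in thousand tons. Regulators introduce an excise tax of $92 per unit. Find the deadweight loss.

$8298.04 thousand

Competitive equilibrium: 204.6 − 0.41q = 70.5 + 0.1q → q* = 262.9412, p* = 96.7941.
With the tax, the buyer price exceeds the seller price by 92: (204.6 − 0.41q) − (70.5 + 0.1q) = 92 → q' = 82.549.
Δq = 262.9412 − 82.549 = 180.3922; the wedge equals the tax, 92.
Deadweight loss = ½ × 180.3922 × 92 = $8298.04 thousand.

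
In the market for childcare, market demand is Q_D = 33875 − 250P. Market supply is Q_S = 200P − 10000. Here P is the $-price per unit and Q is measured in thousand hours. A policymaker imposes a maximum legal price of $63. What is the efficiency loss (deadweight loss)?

$214245 thousand

In inverse form: demand P = 135.5 − 0.004Q, supply P = 50 + 0.005Q.
Competitive equilibrium: 135.5 − 0.004Q = 50 + 0.005Q → Q* = 9500, P* = 97.5.
At the ceiling P = 63, quantity supplied = (63 − 50)/0.005 = 2600.
Willingness to pay at Q' = 2600: 135.5 − 0.004·2600 = 125.1.
ΔQ = 9500 − 2600 = 6900; wedge = 125.1 − 63 = 62.1.
DWL = ½ × 6900 × 62.1 = $214245 thousand.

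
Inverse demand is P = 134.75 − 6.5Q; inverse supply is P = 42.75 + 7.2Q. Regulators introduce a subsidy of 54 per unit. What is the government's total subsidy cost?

575.47

Competitive equilibrium: 134.75 − 6.5Q = 42.75 + 7.2Q → Q* = 6.7153, P* = 91.1004.
The subsidy lowers effective supply by 54: P = 7.2Q − 11.25.
New quantity: 134.75 − 6.5Q = 7.2Q − 11.25 → Q' = 10.6569.
Total subsidy cost = 54 × 10.6569 = 575.47.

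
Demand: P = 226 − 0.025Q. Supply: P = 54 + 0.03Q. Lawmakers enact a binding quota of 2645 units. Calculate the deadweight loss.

6396.14

Competitive equilibrium: 226 − 0.025Q = 54 + 0.03Q → Q* = 3127.2727, P* = 147.8182.
At Q = 2645: demand price = 226 − 0.025·2645 = 159.875; supply price = 54 + 0.03·2645 = 133.35.
ΔQ = 3127.2727 − 2645 = 482.2727; wedge = 159.875 − 133.35 = 26.525.
The triangle = ½ × 482.2727 × 26.525 = 6396.14.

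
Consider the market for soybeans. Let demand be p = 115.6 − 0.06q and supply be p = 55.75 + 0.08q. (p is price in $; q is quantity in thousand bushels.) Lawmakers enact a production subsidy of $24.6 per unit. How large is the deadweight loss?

$2161.29 thousand

Competitive equilibrium: 115.6 − 0.06q = 55.75 + 0.08q → q* = 427.5, p* = 89.95.
The subsidy lowers effective supply by 24.6: p = 31.15 + 0.08q.
New quantity: 115.6 − 0.06q = 31.15 + 0.08q → q' = 603.2143.
Overproduction Δq = 603.2143 − 427.5 = 175.7143; wedge = subsidy = 24.6.
Deadweight loss = ½ × 175.7143 × 24.6 = $2161.29 thousand.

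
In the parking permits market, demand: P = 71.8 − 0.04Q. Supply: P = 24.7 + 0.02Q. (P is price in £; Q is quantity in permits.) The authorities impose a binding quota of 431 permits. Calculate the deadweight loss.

£3759.48

Competitive equilibrium: 71.8 − 0.04Q = 24.7 + 0.02Q → Q* = 785, P* = 40.4.
At Q = 431: demand price = 71.8 − 0.04·431 = 54.56; supply price = 24.7 + 0.02·431 = 33.32.
ΔQ = 785 − 431 = 354; wedge = 54.56 − 33.32 = 21.24.
Deadweight loss = ½ × 354 × 21.24 = £3759.48.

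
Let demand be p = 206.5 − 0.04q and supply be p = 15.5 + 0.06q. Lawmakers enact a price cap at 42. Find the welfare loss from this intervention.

Competitive equilibrium: 206.5 − 0.04q = 15.5 + 0.06q → q* = 1910, p* = 130.1.
At the ceiling p = 42, quantity supplied = (42 − 15.5)/0.06 = 441.66667.
Willingness to pay at q' = 441.66667: 206.5 − 0.04·441.66667 = 188.83333.
Δq = 1910 − 441.66667 = 1468.33333; wedge = 188.83333 − 42 = 146.83333.
DWL = ½ × 1468.33333 × 146.83333 = 107800.14.

107800.14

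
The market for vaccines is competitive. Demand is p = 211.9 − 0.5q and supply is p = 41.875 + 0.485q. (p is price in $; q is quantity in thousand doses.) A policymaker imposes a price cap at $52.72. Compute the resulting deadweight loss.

$11118.72 thousand

Competitive equilibrium: 211.9 − 0.5q = 41.875 + 0.485q → q* = 172.6142, p* = 125.5929.
At the ceiling p = 52.72, quantity supplied = (52.72 − 41.875)/0.485 = 22.3608.
Willingness to pay at q' = 22.3608: 211.9 − 0.5·22.3608 = 200.7196.
Δq = 172.6142 − 22.3608 = 150.2534; wedge = 200.7196 − 52.72 = 147.9996.
Deadweight loss = ½ × 150.2534 × 147.9996 = $11118.72 thousand.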